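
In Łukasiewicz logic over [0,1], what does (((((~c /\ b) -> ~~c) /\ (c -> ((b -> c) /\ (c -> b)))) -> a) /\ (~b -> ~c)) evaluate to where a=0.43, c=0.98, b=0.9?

~c: Łukasiewicz ¬ gives 1 − 0.98 = 0.02
(~c /\ b) = min(0.02, 0.9) = 0.02
~c: Łukasiewicz ¬ gives 1 − 0.98 = 0.02
~~c: Łukasiewicz ¬ gives 1 − 0.02 = 0.98
((~c /\ b) -> ~~c): min(1, 1 − 0.02 + 0.98) = 1
(b -> c): min(1, 1 − 0.9 + 0.98) = 1
(c -> b): min(1, 1 − 0.98 + 0.9) = 0.92
((b -> c) /\ (c -> b)) = min(1, 0.92) = 0.92
(c -> ((b -> c) /\ (c -> b))): min(1, 1 − 0.98 + 0.92) = 0.94
(((~c /\ b) -> ~~c) /\ (c -> ((b -> c) /\ (c -> b)))) = min(1, 0.94) = 0.94
((((~c /\ b) -> ~~c) /\ (c -> ((b -> c) /\ (c -> b)))) -> a): min(1, 1 − 0.94 + 0.43) = 0.49
~b: Łukasiewicz ¬ gives 1 − 0.9 = 0.1
~c: Łukasiewicz ¬ gives 1 − 0.98 = 0.02
(~b -> ~c): min(1, 1 − 0.1 + 0.02) = 0.92
(((((~c /\ b) -> ~~c) /\ (c -> ((b -> c) /\ (c -> b)))) -> a) /\ (~b -> ~c)) = min(0.49, 0.92) = 0.49

0.49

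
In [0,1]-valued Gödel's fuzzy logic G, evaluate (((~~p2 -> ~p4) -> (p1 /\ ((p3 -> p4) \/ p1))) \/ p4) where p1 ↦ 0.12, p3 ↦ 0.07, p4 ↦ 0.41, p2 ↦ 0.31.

1.00

~p2: Gödel ¬ of 0.31 = 0 (operand ≠ 0)
~~p2: Gödel ¬ of 0 = 1 (operand is 0)
~p4: Gödel ¬ of 0.41 = 0 (operand ≠ 0)
(~~p2 -> ~p4): 1 > 0, so result = 0
(p3 -> p4): 0.07 ≤ 0.41, so result = 1
((p3 -> p4) \/ p1) = max(1, 0.12) = 1
(p1 /\ ((p3 -> p4) \/ p1)) = min(0.12, 1) = 0.12
((~~p2 -> ~p4) -> (p1 /\ ((p3 -> p4) \/ p1))): 0 ≤ 0.12, so result = 1
(((~~p2 -> ~p4) -> (p1 /\ ((p3 -> p4) \/ p1))) \/ p4) = max(1, 0.41) = 1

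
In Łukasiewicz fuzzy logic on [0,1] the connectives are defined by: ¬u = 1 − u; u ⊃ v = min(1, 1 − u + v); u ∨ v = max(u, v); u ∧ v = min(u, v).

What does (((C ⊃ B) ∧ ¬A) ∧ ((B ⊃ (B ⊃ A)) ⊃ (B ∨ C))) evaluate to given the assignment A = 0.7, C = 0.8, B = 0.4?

(C ⊃ B): min(1, 1 − 0.8 + 0.4) = 0.6
¬A: Łukasiewicz ¬ gives 1 − 0.7 = 0.3
((C ⊃ B) ∧ ¬A) = min(0.6, 0.3) = 0.3
(B ⊃ A): min(1, 1 − 0.4 + 0.7) = 1
(B ⊃ (B ⊃ A)): min(1, 1 − 0.4 + 1) = 1
(B ∨ C) = max(0.4, 0.8) = 0.8
((B ⊃ (B ⊃ A)) ⊃ (B ∨ C)): min(1, 1 − 1 + 0.8) = 0.8
(((C ⊃ B) ∧ ¬A) ∧ ((B ⊃ (B ⊃ A)) ⊃ (B ∨ C))) = min(0.3, 0.8) = 0.3

0.30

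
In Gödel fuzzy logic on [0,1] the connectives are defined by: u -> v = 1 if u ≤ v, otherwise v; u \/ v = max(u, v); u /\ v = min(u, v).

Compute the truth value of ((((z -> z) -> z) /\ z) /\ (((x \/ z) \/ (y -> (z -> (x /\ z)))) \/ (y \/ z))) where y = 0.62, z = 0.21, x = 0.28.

(z -> z): 0.21 ≤ 0.21, so result = 1
((z -> z) -> z): 1 > 0.21, so result = 0.21
(((z -> z) -> z) /\ z) = min(0.21, 0.21) = 0.21
(x \/ z) = max(0.28, 0.21) = 0.28
(x /\ z) = min(0.28, 0.21) = 0.21
(z -> (x /\ z)): 0.21 ≤ 0.21, so result = 1
(y -> (z -> (x /\ z))): 0.62 ≤ 1, so result = 1
((x \/ z) \/ (y -> (z -> (x /\ z)))) = max(0.28, 1) = 1
(y \/ z) = max(0.62, 0.21) = 0.62
(((x \/ z) \/ (y -> (z -> (x /\ z)))) \/ (y \/ z)) = max(1, 0.62) = 1
((((z -> z) -> z) /\ z) /\ (((x \/ z) \/ (y -> (z -> (x /\ z)))) \/ (y \/ z))) = min(0.21, 1) = 0.21

0.21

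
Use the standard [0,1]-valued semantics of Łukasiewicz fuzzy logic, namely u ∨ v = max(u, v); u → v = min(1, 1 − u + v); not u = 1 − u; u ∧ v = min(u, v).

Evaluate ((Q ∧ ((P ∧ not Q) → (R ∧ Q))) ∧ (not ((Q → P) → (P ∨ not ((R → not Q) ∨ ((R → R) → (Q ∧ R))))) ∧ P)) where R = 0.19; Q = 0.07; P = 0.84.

not Q: Łukasiewicz ¬ gives 1 − 0.07 = 0.93
(P ∧ not Q) = min(0.84, 0.93) = 0.84
(R ∧ Q) = min(0.19, 0.07) = 0.07
((P ∧ not Q) → (R ∧ Q)): min(1, 1 − 0.84 + 0.07) = 0.23
(Q ∧ ((P ∧ not Q) → (R ∧ Q))) = min(0.07, 0.23) = 0.07
(Q → P): min(1, 1 − 0.07 + 0.84) = 1
not Q: Łukasiewicz ¬ gives 1 − 0.07 = 0.93
(R → not Q): min(1, 1 − 0.19 + 0.93) = 1
(R → R): min(1, 1 − 0.19 + 0.19) = 1
(Q ∧ R) = min(0.07, 0.19) = 0.07
((R → R) → (Q ∧ R)): min(1, 1 − 1 + 0.07) = 0.07
((R → not Q) ∨ ((R → R) → (Q ∧ R))) = max(1, 0.07) = 1
not ((R → not Q) ∨ ((R → R) → (Q ∧ R))): Łukasiewicz ¬ gives 1 − 1 = 0
(P ∨ not ((R → not Q) ∨ ((R → R) → (Q ∧ R)))) = max(0.84, 0) = 0.84
((Q → P) → (P ∨ not ((R → not Q) ∨ ((R → R) → (Q ∧ R))))): min(1, 1 − 1 + 0.84) = 0.84
not ((Q → P) → (P ∨ not ((R → not Q) ∨ ((R → R) → (Q ∧ R))))): Łukasiewicz ¬ gives 1 − 0.84 = 0.16
(not ((Q → P) → (P ∨ not ((R → not Q) ∨ ((R → R) → (Q ∧ R))))) ∧ P) = min(0.16, 0.84) = 0.16
((Q ∧ ((P ∧ not Q) → (R ∧ Q))) ∧ (not ((Q → P) → (P ∨ not ((R → not Q) ∨ ((R → R) → (Q ∧ R))))) ∧ P)) = min(0.07, 0.16) = 0.07

0.07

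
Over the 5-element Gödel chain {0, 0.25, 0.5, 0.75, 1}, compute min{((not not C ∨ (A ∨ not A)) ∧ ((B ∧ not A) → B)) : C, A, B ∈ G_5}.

The minimum is attained at C = 0, A = 0.25, B = 0:
  not C: Gödel ¬ of 0 = 1 (operand is 0)
  not not C: Gödel ¬ of 1 = 0 (operand ≠ 0)
  not A: Gödel ¬ of 0.25 = 0 (operand ≠ 0)
  (A ∨ not A) = max(0.25, 0) = 0.25
  (not not C ∨ (A ∨ not A)) = max(0, 0.25) = 0.25
  not A: Gödel ¬ of 0.25 = 0 (operand ≠ 0)
  (B ∧ not A) = min(0, 0) = 0
  ((B ∧ not A) → B): 0 ≤ 0, so result = 1
  ((not not C ∨ (A ∨ not A)) ∧ ((B ∧ not A) → B)) = min(0.25, 1) = 0.25
Checking all 125 assignments confirms none give a value below 0.25.

0.25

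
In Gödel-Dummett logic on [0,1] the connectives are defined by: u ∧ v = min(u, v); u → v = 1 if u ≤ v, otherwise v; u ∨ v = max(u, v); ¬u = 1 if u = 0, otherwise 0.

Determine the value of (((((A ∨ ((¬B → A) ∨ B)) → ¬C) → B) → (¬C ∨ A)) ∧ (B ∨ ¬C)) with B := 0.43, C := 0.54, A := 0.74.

¬B: Gödel ¬ of 0.43 = 0 (operand ≠ 0)
(¬B → A): 0 ≤ 0.74, so result = 1
((¬B → A) ∨ B) = max(1, 0.43) = 1
(A ∨ ((¬B → A) ∨ B)) = max(0.74, 1) = 1
¬C: Gödel ¬ of 0.54 = 0 (operand ≠ 0)
((A ∨ ((¬B → A) ∨ B)) → ¬C): 1 > 0, so result = 0
(((A ∨ ((¬B → A) ∨ B)) → ¬C) → B): 0 ≤ 0.43, so result = 1
¬C: Gödel ¬ of 0.54 = 0 (operand ≠ 0)
(¬C ∨ A) = max(0, 0.74) = 0.74
((((A ∨ ((¬B → A) ∨ B)) → ¬C) → B) → (¬C ∨ A)): 1 > 0.74, so result = 0.74
¬C: Gödel ¬ of 0.54 = 0 (operand ≠ 0)
(B ∨ ¬C) = max(0.43, 0) = 0.43
(((((A ∨ ((¬B → A) ∨ B)) → ¬C) → B) → (¬C ∨ A)) ∧ (B ∨ ¬C)) = min(0.74, 0.43) = 0.43

0.43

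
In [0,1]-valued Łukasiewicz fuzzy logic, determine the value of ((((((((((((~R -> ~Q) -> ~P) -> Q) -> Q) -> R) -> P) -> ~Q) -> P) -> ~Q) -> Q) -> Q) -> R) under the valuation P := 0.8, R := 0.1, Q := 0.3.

0.40

~R: Łukasiewicz ¬ gives 1 − 0.1 = 0.9
~Q: Łukasiewicz ¬ gives 1 − 0.3 = 0.7
(~R -> ~Q): min(1, 1 − 0.9 + 0.7) = 0.8
~P: Łukasiewicz ¬ gives 1 − 0.8 = 0.2
((~R -> ~Q) -> ~P): min(1, 1 − 0.8 + 0.2) = 0.4
(((~R -> ~Q) -> ~P) -> Q): min(1, 1 − 0.4 + 0.3) = 0.9
((((~R -> ~Q) -> ~P) -> Q) -> Q): min(1, 1 − 0.9 + 0.3) = 0.4
(((((~R -> ~Q) -> ~P) -> Q) -> Q) -> R): min(1, 1 − 0.4 + 0.1) = 0.7
((((((~R -> ~Q) -> ~P) -> Q) -> Q) -> R) -> P): min(1, 1 − 0.7 + 0.8) = 1
~Q: Łukasiewicz ¬ gives 1 − 0.3 = 0.7
(((((((~R -> ~Q) -> ~P) -> Q) -> Q) -> R) -> P) -> ~Q): min(1, 1 − 1 + 0.7) = 0.7
((((((((~R -> ~Q) -> ~P) -> Q) -> Q) -> R) -> P) -> ~Q) -> P): min(1, 1 − 0.7 + 0.8) = 1
~Q: Łukasiewicz ¬ gives 1 − 0.3 = 0.7
(((((((((~R -> ~Q) -> ~P) -> Q) -> Q) -> R) -> P) -> ~Q) -> P) -> ~Q): min(1, 1 − 1 + 0.7) = 0.7
((((((((((~R -> ~Q) -> ~P) -> Q) -> Q) -> R) -> P) -> ~Q) -> P) -> ~Q) -> Q): min(1, 1 − 0.7 + 0.3) = 0.6
(((((((((((~R -> ~Q) -> ~P) -> Q) -> Q) -> R) -> P) -> ~Q) -> P) -> ~Q) -> Q) -> Q): min(1, 1 − 0.6 + 0.3) = 0.7
((((((((((((~R -> ~Q) -> ~P) -> Q) -> Q) -> R) -> P) -> ~Q) -> P) -> ~Q) -> Q) -> Q) -> R): min(1, 1 − 0.7 + 0.1) = 0.4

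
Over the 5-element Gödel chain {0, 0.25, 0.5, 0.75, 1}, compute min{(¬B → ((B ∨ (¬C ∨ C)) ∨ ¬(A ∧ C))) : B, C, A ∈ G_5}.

0.25

The minimum is attained at B = 0, C = 0.25, A = 0.25:
  ¬B: Gödel ¬ of 0 = 1 (operand is 0)
  ¬C: Gödel ¬ of 0.25 = 0 (operand ≠ 0)
  (¬C ∨ C) = max(0, 0.25) = 0.25
  (B ∨ (¬C ∨ C)) = max(0, 0.25) = 0.25
  (A ∧ C) = min(0.25, 0.25) = 0.25
  ¬(A ∧ C): Gödel ¬ of 0.25 = 0 (operand ≠ 0)
  ((B ∨ (¬C ∨ C)) ∨ ¬(A ∧ C)) = max(0.25, 0) = 0.25
  (¬B → ((B ∨ (¬C ∨ C)) ∨ ¬(A ∧ C))): 1 > 0.25, so result = 0.25
Checking all 125 assignments confirms none give a value below 0.25.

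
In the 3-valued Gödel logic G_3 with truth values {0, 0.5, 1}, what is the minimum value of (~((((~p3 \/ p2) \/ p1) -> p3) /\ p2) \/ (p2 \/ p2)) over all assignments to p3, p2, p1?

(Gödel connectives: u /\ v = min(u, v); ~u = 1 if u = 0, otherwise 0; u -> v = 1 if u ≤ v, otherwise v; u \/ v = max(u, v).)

The minimum is attained at p3 = 0.5, p2 = 0.5, p1 = 0:
  ~p3: Gödel ¬ of 0.5 = 0 (operand ≠ 0)
  (~p3 \/ p2) = max(0, 0.5) = 0.5
  ((~p3 \/ p2) \/ p1) = max(0.5, 0) = 0.5
  (((~p3 \/ p2) \/ p1) -> p3): 0.5 ≤ 0.5, so result = 1
  ((((~p3 \/ p2) \/ p1) -> p3) /\ p2) = min(1, 0.5) = 0.5
  ~((((~p3 \/ p2) \/ p1) -> p3) /\ p2): Gödel ¬ of 0.5 = 0 (operand ≠ 0)
  (p2 \/ p2) = max(0.5, 0.5) = 0.5
  (~((((~p3 \/ p2) \/ p1) -> p3) /\ p2) \/ (p2 \/ p2)) = max(0, 0.5) = 0.5
Checking all 27 assignments confirms none give a value below 0.50.

0.50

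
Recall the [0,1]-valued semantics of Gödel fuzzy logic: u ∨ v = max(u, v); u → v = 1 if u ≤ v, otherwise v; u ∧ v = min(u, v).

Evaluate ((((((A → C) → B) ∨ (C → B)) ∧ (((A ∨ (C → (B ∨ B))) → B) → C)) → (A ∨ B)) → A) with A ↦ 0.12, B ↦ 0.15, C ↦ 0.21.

0.12

(A → C): 0.12 ≤ 0.21, so result = 1
((A → C) → B): 1 > 0.15, so result = 0.15
(C → B): 0.21 > 0.15, so result = 0.15
(((A → C) → B) ∨ (C → B)) = max(0.15, 0.15) = 0.15
(B ∨ B) = max(0.15, 0.15) = 0.15
(C → (B ∨ B)): 0.21 > 0.15, so result = 0.15
(A ∨ (C → (B ∨ B))) = max(0.12, 0.15) = 0.15
((A ∨ (C → (B ∨ B))) → B): 0.15 ≤ 0.15, so result = 1
(((A ∨ (C → (B ∨ B))) → B) → C): 1 > 0.21, so result = 0.21
((((A → C) → B) ∨ (C → B)) ∧ (((A ∨ (C → (B ∨ B))) → B) → C)) = min(0.15, 0.21) = 0.15
(A ∨ B) = max(0.12, 0.15) = 0.15
(((((A → C) → B) ∨ (C → B)) ∧ (((A ∨ (C → (B ∨ B))) → B) → C)) → (A ∨ B)): 0.15 ≤ 0.15, so result = 1
((((((A → C) → B) ∨ (C → B)) ∧ (((A ∨ (C → (B ∨ B))) → B) → C)) → (A ∨ B)) → A): 1 > 0.12, so result = 0.12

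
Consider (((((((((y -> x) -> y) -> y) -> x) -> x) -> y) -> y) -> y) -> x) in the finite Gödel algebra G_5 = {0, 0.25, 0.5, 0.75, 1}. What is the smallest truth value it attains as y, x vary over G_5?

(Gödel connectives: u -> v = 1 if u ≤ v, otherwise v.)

The minimum is attained at y = 0.25, x = 0:
  (y -> x): 0.25 > 0, so result = 0
  ((y -> x) -> y): 0 ≤ 0.25, so result = 1
  (((y -> x) -> y) -> y): 1 > 0.25, so result = 0.25
  ((((y -> x) -> y) -> y) -> x): 0.25 > 0, so result = 0
  (((((y -> x) -> y) -> y) -> x) -> x): 0 ≤ 0, so result = 1
  ((((((y -> x) -> y) -> y) -> x) -> x) -> y): 1 > 0.25, so result = 0.25
  (((((((y -> x) -> y) -> y) -> x) -> x) -> y) -> y): 0.25 ≤ 0.25, so result = 1
  ((((((((y -> x) -> y) -> y) -> x) -> x) -> y) -> y) -> y): 1 > 0.25, so result = 0.25
  (((((((((y -> x) -> y) -> y) -> x) -> x) -> y) -> y) -> y) -> x): 0.25 > 0, so result = 0
Checking all 25 assignments confirms none give a value below 0.00.

0.00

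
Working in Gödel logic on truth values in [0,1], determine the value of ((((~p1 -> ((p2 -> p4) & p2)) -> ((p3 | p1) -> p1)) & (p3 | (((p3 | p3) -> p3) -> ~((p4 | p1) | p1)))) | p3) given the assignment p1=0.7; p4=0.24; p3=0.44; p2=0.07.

0.44

~p1: Gödel ¬ of 0.7 = 0 (operand ≠ 0)
(p2 -> p4): 0.07 ≤ 0.24, so result = 1
((p2 -> p4) & p2) = min(1, 0.07) = 0.07
(~p1 -> ((p2 -> p4) & p2)): 0 ≤ 0.07, so result = 1
(p3 | p1) = max(0.44, 0.7) = 0.7
((p3 | p1) -> p1): 0.7 ≤ 0.7, so result = 1
((~p1 -> ((p2 -> p4) & p2)) -> ((p3 | p1) -> p1)): 1 ≤ 1, so result = 1
(p3 | p3) = max(0.44, 0.44) = 0.44
((p3 | p3) -> p3): 0.44 ≤ 0.44, so result = 1
(p4 | p1) = max(0.24, 0.7) = 0.7
((p4 | p1) | p1) = max(0.7, 0.7) = 0.7
~((p4 | p1) | p1): Gödel ¬ of 0.7 = 0 (operand ≠ 0)
(((p3 | p3) -> p3) -> ~((p4 | p1) | p1)): 1 > 0, so result = 0
(p3 | (((p3 | p3) -> p3) -> ~((p4 | p1) | p1))) = max(0.44, 0) = 0.44
(((~p1 -> ((p2 -> p4) & p2)) -> ((p3 | p1) -> p1)) & (p3 | (((p3 | p3) -> p3) -> ~((p4 | p1) | p1)))) = min(1, 0.44) = 0.44
((((~p1 -> ((p2 -> p4) & p2)) -> ((p3 | p1) -> p1)) & (p3 | (((p3 | p3) -> p3) -> ~((p4 | p1) | p1)))) | p3) = max(0.44, 0.44) = 0.44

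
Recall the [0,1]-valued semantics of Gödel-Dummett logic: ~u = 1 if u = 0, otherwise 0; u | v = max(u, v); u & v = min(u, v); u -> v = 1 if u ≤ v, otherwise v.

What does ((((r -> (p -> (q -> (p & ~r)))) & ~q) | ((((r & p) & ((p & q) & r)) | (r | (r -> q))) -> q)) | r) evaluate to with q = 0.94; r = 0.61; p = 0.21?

~r: Gödel ¬ of 0.61 = 0 (operand ≠ 0)
(p & ~r) = min(0.21, 0) = 0
(q -> (p & ~r)): 0.94 > 0, so result = 0
(p -> (q -> (p & ~r))): 0.21 > 0, so result = 0
(r -> (p -> (q -> (p & ~r)))): 0.61 > 0, so result = 0
~q: Gödel ¬ of 0.94 = 0 (operand ≠ 0)
((r -> (p -> (q -> (p & ~r)))) & ~q) = min(0, 0) = 0
(r & p) = min(0.61, 0.21) = 0.21
(p & q) = min(0.21, 0.94) = 0.21
((p & q) & r) = min(0.21, 0.61) = 0.21
((r & p) & ((p & q) & r)) = min(0.21, 0.21) = 0.21
(r -> q): 0.61 ≤ 0.94, so result = 1
(r | (r -> q)) = max(0.61, 1) = 1
(((r & p) & ((p & q) & r)) | (r | (r -> q))) = max(0.21, 1) = 1
((((r & p) & ((p & q) & r)) | (r | (r -> q))) -> q): 1 > 0.94, so result = 0.94
(((r -> (p -> (q -> (p & ~r)))) & ~q) | ((((r & p) & ((p & q) & r)) | (r | (r -> q))) -> q)) = max(0, 0.94) = 0.94
((((r -> (p -> (q -> (p & ~r)))) & ~q) | ((((r & p) & ((p & q) & r)) | (r | (r -> q))) -> q)) | r) = max(0.94, 0.61) = 0.94

0.94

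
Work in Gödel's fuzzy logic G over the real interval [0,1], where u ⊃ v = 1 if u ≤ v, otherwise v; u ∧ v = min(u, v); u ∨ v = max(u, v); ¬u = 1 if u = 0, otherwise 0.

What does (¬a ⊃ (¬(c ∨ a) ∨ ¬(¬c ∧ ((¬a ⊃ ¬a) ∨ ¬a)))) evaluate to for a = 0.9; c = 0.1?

1.00

¬a: Gödel ¬ of 0.9 = 0 (operand ≠ 0)
(c ∨ a) = max(0.1, 0.9) = 0.9
¬(c ∨ a): Gödel ¬ of 0.9 = 0 (operand ≠ 0)
¬c: Gödel ¬ of 0.1 = 0 (operand ≠ 0)
¬a: Gödel ¬ of 0.9 = 0 (operand ≠ 0)
¬a: Gödel ¬ of 0.9 = 0 (operand ≠ 0)
(¬a ⊃ ¬a): 0 ≤ 0, so result = 1
¬a: Gödel ¬ of 0.9 = 0 (operand ≠ 0)
((¬a ⊃ ¬a) ∨ ¬a) = max(1, 0) = 1
(¬c ∧ ((¬a ⊃ ¬a) ∨ ¬a)) = min(0, 1) = 0
¬(¬c ∧ ((¬a ⊃ ¬a) ∨ ¬a)): Gödel ¬ of 0 = 1 (operand is 0)
(¬(c ∨ a) ∨ ¬(¬c ∧ ((¬a ⊃ ¬a) ∨ ¬a))) = max(0, 1) = 1
(¬a ⊃ (¬(c ∨ a) ∨ ¬(¬c ∧ ((¬a ⊃ ¬a) ∨ ¬a)))): 0 ≤ 1, so result = 1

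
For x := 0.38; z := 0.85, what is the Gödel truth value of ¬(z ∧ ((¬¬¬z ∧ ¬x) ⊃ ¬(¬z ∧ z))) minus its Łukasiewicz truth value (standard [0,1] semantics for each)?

-0.15

Gödel evaluation:
  ¬z: Gödel ¬ of 0.85 = 0 (operand ≠ 0)
  ¬¬z: Gödel ¬ of 0 = 1 (operand is 0)
  ¬¬¬z: Gödel ¬ of 1 = 0 (operand ≠ 0)
  ¬x: Gödel ¬ of 0.38 = 0 (operand ≠ 0)
  (¬¬¬z ∧ ¬x) = min(0, 0) = 0
  ¬z: Gödel ¬ of 0.85 = 0 (operand ≠ 0)
  (¬z ∧ z) = min(0, 0.85) = 0
  ¬(¬z ∧ z): Gödel ¬ of 0 = 1 (operand is 0)
  ((¬¬¬z ∧ ¬x) ⊃ ¬(¬z ∧ z)): 0 ≤ 1, so result = 1
  (z ∧ ((¬¬¬z ∧ ¬x) ⊃ ¬(¬z ∧ z))) = min(0.85, 1) = 0.85
  ¬(z ∧ ((¬¬¬z ∧ ¬x) ⊃ ¬(¬z ∧ z))): Gödel ¬ of 0.85 = 0 (operand ≠ 0)
  Gödel value = 0
Łukasiewicz evaluation:
  ¬z: Łukasiewicz ¬ gives 1 − 0.85 = 0.15
  ¬¬z: Łukasiewicz ¬ gives 1 − 0.15 = 0.85
  ¬¬¬z: Łukasiewicz ¬ gives 1 − 0.85 = 0.15
  ¬x: Łukasiewicz ¬ gives 1 − 0.38 = 0.62
  (¬¬¬z ∧ ¬x) = min(0.15, 0.62) = 0.15
  ¬z: Łukasiewicz ¬ gives 1 − 0.85 = 0.15
  (¬z ∧ z) = min(0.15, 0.85) = 0.15
  ¬(¬z ∧ z): Łukasiewicz ¬ gives 1 − 0.15 = 0.85
  ((¬¬¬z ∧ ¬x) ⊃ ¬(¬z ∧ z)): min(1, 1 − 0.15 + 0.85) = 1
  (z ∧ ((¬¬¬z ∧ ¬x) ⊃ ¬(¬z ∧ z))) = min(0.85, 1) = 0.85
  ¬(z ∧ ((¬¬¬z ∧ ¬x) ⊃ ¬(¬z ∧ z))): Łukasiewicz ¬ gives 1 − 0.85 = 0.15
  Łukasiewicz value = 0.15
Difference: 0 − 0.15 = -0.15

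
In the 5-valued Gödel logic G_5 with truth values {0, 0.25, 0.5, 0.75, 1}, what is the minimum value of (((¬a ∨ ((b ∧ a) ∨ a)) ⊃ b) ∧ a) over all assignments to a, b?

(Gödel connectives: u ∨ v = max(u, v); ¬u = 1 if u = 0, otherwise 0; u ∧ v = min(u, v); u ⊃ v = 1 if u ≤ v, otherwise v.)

0.00

The minimum is attained at a = 0, b = 0:
  ¬a: Gödel ¬ of 0 = 1 (operand is 0)
  (b ∧ a) = min(0, 0) = 0
  ((b ∧ a) ∨ a) = max(0, 0) = 0
  (¬a ∨ ((b ∧ a) ∨ a)) = max(1, 0) = 1
  ((¬a ∨ ((b ∧ a) ∨ a)) ⊃ b): 1 > 0, so result = 0
  (((¬a ∨ ((b ∧ a) ∨ a)) ⊃ b) ∧ a) = min(0, 0) = 0
Checking all 25 assignments confirms none give a value below 0.00.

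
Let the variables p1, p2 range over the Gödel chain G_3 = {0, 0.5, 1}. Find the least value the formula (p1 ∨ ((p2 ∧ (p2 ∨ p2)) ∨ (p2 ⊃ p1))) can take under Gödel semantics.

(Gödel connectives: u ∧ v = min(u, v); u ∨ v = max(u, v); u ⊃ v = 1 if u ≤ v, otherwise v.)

The minimum is attained at p1 = 0, p2 = 0.5:
  (p2 ∨ p2) = max(0.5, 0.5) = 0.5
  (p2 ∧ (p2 ∨ p2)) = min(0.5, 0.5) = 0.5
  (p2 ⊃ p1): 0.5 > 0, so result = 0
  ((p2 ∧ (p2 ∨ p2)) ∨ (p2 ⊃ p1)) = max(0.5, 0) = 0.5
  (p1 ∨ ((p2 ∧ (p2 ∨ p2)) ∨ (p2 ⊃ p1))) = max(0, 0.5) = 0.5
Checking all 9 assignments confirms none give a value below 0.50.

0.50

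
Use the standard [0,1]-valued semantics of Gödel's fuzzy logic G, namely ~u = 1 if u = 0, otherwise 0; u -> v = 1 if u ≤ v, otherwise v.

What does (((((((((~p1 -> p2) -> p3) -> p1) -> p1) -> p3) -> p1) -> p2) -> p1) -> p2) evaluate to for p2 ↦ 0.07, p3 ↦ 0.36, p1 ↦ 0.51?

0.07

~p1: Gödel ¬ of 0.51 = 0 (operand ≠ 0)
(~p1 -> p2): 0 ≤ 0.07, so result = 1
((~p1 -> p2) -> p3): 1 > 0.36, so result = 0.36
(((~p1 -> p2) -> p3) -> p1): 0.36 ≤ 0.51, so result = 1
((((~p1 -> p2) -> p3) -> p1) -> p1): 1 > 0.51, so result = 0.51
(((((~p1 -> p2) -> p3) -> p1) -> p1) -> p3): 0.51 > 0.36, so result = 0.36
((((((~p1 -> p2) -> p3) -> p1) -> p1) -> p3) -> p1): 0.36 ≤ 0.51, so result = 1
(((((((~p1 -> p2) -> p3) -> p1) -> p1) -> p3) -> p1) -> p2): 1 > 0.07, so result = 0.07
((((((((~p1 -> p2) -> p3) -> p1) -> p1) -> p3) -> p1) -> p2) -> p1): 0.07 ≤ 0.51, so result = 1
(((((((((~p1 -> p2) -> p3) -> p1) -> p1) -> p3) -> p1) -> p2) -> p1) -> p2): 1 > 0.07, so result = 0.07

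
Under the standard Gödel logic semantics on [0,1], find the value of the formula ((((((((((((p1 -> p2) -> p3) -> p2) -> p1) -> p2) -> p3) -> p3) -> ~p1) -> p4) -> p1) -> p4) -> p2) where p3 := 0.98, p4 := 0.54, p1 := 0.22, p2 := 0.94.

(p1 -> p2): 0.22 ≤ 0.94, so result = 1
((p1 -> p2) -> p3): 1 > 0.98, so result = 0.98
(((p1 -> p2) -> p3) -> p2): 0.98 > 0.94, so result = 0.94
((((p1 -> p2) -> p3) -> p2) -> p1): 0.94 > 0.22, so result = 0.22
(((((p1 -> p2) -> p3) -> p2) -> p1) -> p2): 0.22 ≤ 0.94, so result = 1
((((((p1 -> p2) -> p3) -> p2) -> p1) -> p2) -> p3): 1 > 0.98, so result = 0.98
(((((((p1 -> p2) -> p3) -> p2) -> p1) -> p2) -> p3) -> p3): 0.98 ≤ 0.98, so result = 1
~p1: Gödel ¬ of 0.22 = 0 (operand ≠ 0)
((((((((p1 -> p2) -> p3) -> p2) -> p1) -> p2) -> p3) -> p3) -> ~p1): 1 > 0, so result = 0
(((((((((p1 -> p2) -> p3) -> p2) -> p1) -> p2) -> p3) -> p3) -> ~p1) -> p4): 0 ≤ 0.54, so result = 1
((((((((((p1 -> p2) -> p3) -> p2) -> p1) -> p2) -> p3) -> p3) -> ~p1) -> p4) -> p1): 1 > 0.22, so result = 0.22
(((((((((((p1 -> p2) -> p3) -> p2) -> p1) -> p2) -> p3) -> p3) -> ~p1) -> p4) -> p1) -> p4): 0.22 ≤ 0.54, so result = 1
((((((((((((p1 -> p2) -> p3) -> p2) -> p1) -> p2) -> p3) -> p3) -> ~p1) -> p4) -> p1) -> p4) -> p2): 1 > 0.94, so result = 0.94

0.94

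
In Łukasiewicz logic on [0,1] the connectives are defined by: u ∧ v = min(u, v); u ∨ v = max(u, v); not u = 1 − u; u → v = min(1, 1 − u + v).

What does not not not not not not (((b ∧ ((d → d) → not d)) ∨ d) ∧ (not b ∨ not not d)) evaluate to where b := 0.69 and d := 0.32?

(d → d): min(1, 1 − 0.32 + 0.32) = 1
not d: Łukasiewicz ¬ gives 1 − 0.32 = 0.68
((d → d) → not d): min(1, 1 − 1 + 0.68) = 0.68
(b ∧ ((d → d) → not d)) = min(0.69, 0.68) = 0.68
((b ∧ ((d → d) → not d)) ∨ d) = max(0.68, 0.32) = 0.68
not b: Łukasiewicz ¬ gives 1 − 0.69 = 0.31
not d: Łukasiewicz ¬ gives 1 − 0.32 = 0.68
not not d: Łukasiewicz ¬ gives 1 − 0.68 = 0.32
(not b ∨ not not d) = max(0.31, 0.32) = 0.32
(((b ∧ ((d → d) → not d)) ∨ d) ∧ (not b ∨ not not d)) = min(0.68, 0.32) = 0.32
not (((b ∧ ((d → d) → not d)) ∨ d) ∧ (not b ∨ not not d)): Łukasiewicz ¬ gives 1 − 0.32 = 0.68
not not (((b ∧ ((d → d) → not d)) ∨ d) ∧ (not b ∨ not not d)): Łukasiewicz ¬ gives 1 − 0.68 = 0.32
not not not (((b ∧ ((d → d) → not d)) ∨ d) ∧ (not b ∨ not not d)): Łukasiewicz ¬ gives 1 − 0.32 = 0.68
not not not not (((b ∧ ((d → d) → not d)) ∨ d) ∧ (not b ∨ not not d)): Łukasiewicz ¬ gives 1 − 0.68 = 0.32
not not not not not (((b ∧ ((d → d) → not d)) ∨ d) ∧ (not b ∨ not not d)): Łukasiewicz ¬ gives 1 − 0.32 = 0.68
not not not not not not (((b ∧ ((d → d) → not d)) ∨ d) ∧ (not b ∨ not not d)): Łukasiewicz ¬ gives 1 − 0.68 = 0.32

0.32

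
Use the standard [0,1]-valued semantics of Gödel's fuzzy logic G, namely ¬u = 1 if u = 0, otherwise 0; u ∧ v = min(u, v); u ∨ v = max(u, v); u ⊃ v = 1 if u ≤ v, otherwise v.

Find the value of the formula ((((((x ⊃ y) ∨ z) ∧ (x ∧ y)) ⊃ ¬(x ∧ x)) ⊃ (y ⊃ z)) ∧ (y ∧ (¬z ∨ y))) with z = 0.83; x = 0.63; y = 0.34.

0.34

(x ⊃ y): 0.63 > 0.34, so result = 0.34
((x ⊃ y) ∨ z) = max(0.34, 0.83) = 0.83
(x ∧ y) = min(0.63, 0.34) = 0.34
(((x ⊃ y) ∨ z) ∧ (x ∧ y)) = min(0.83, 0.34) = 0.34
(x ∧ x) = min(0.63, 0.63) = 0.63
¬(x ∧ x): Gödel ¬ of 0.63 = 0 (operand ≠ 0)
((((x ⊃ y) ∨ z) ∧ (x ∧ y)) ⊃ ¬(x ∧ x)): 0.34 > 0, so result = 0
(y ⊃ z): 0.34 ≤ 0.83, so result = 1
(((((x ⊃ y) ∨ z) ∧ (x ∧ y)) ⊃ ¬(x ∧ x)) ⊃ (y ⊃ z)): 0 ≤ 1, so result = 1
¬z: Gödel ¬ of 0.83 = 0 (operand ≠ 0)
(¬z ∨ y) = max(0, 0.34) = 0.34
(y ∧ (¬z ∨ y)) = min(0.34, 0.34) = 0.34
((((((x ⊃ y) ∨ z) ∧ (x ∧ y)) ⊃ ¬(x ∧ x)) ⊃ (y ⊃ z)) ∧ (y ∧ (¬z ∨ y))) = min(1, 0.34) = 0.34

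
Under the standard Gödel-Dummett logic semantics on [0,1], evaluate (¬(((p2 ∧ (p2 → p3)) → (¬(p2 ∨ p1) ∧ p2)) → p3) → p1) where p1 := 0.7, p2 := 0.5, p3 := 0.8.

1.00

(p2 → p3): 0.5 ≤ 0.8, so result = 1
(p2 ∧ (p2 → p3)) = min(0.5, 1) = 0.5
(p2 ∨ p1) = max(0.5, 0.7) = 0.7
¬(p2 ∨ p1): Gödel ¬ of 0.7 = 0 (operand ≠ 0)
(¬(p2 ∨ p1) ∧ p2) = min(0, 0.5) = 0
((p2 ∧ (p2 → p3)) → (¬(p2 ∨ p1) ∧ p2)): 0.5 > 0, so result = 0
(((p2 ∧ (p2 → p3)) → (¬(p2 ∨ p1) ∧ p2)) → p3): 0 ≤ 0.8, so result = 1
¬(((p2 ∧ (p2 → p3)) → (¬(p2 ∨ p1) ∧ p2)) → p3): Gödel ¬ of 1 = 0 (operand ≠ 0)
(¬(((p2 ∧ (p2 → p3)) → (¬(p2 ∨ p1) ∧ p2)) → p3) → p1): 0 ≤ 0.7, so result = 1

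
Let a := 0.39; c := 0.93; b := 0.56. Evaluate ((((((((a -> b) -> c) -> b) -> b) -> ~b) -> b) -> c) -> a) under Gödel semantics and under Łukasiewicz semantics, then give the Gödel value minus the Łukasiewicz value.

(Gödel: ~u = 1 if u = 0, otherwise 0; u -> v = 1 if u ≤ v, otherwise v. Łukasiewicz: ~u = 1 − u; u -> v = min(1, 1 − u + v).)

-0.07

Gödel evaluation:
  (a -> b): 0.39 ≤ 0.56, so result = 1
  ((a -> b) -> c): 1 > 0.93, so result = 0.93
  (((a -> b) -> c) -> b): 0.93 > 0.56, so result = 0.56
  ((((a -> b) -> c) -> b) -> b): 0.56 ≤ 0.56, so result = 1
  ~b: Gödel ¬ of 0.56 = 0 (operand ≠ 0)
  (((((a -> b) -> c) -> b) -> b) -> ~b): 1 > 0, so result = 0
  ((((((a -> b) -> c) -> b) -> b) -> ~b) -> b): 0 ≤ 0.56, so result = 1
  (((((((a -> b) -> c) -> b) -> b) -> ~b) -> b) -> c): 1 > 0.93, so result = 0.93
  ((((((((a -> b) -> c) -> b) -> b) -> ~b) -> b) -> c) -> a): 0.93 > 0.39, so result = 0.39
  Gödel value = 0.39
Łukasiewicz evaluation:
  (a -> b): min(1, 1 − 0.39 + 0.56) = 1
  ((a -> b) -> c): min(1, 1 − 1 + 0.93) = 0.93
  (((a -> b) -> c) -> b): min(1, 1 − 0.93 + 0.56) = 0.63
  ((((a -> b) -> c) -> b) -> b): min(1, 1 − 0.63 + 0.56) = 0.93
  ~b: Łukasiewicz ¬ gives 1 − 0.56 = 0.44
  (((((a -> b) -> c) -> b) -> b) -> ~b): min(1, 1 − 0.93 + 0.44) = 0.51
  ((((((a -> b) -> c) -> b) -> b) -> ~b) -> b): min(1, 1 − 0.51 + 0.56) = 1
  (((((((a -> b) -> c) -> b) -> b) -> ~b) -> b) -> c): min(1, 1 − 1 + 0.93) = 0.93
  ((((((((a -> b) -> c) -> b) -> b) -> ~b) -> b) -> c) -> a): min(1, 1 − 0.93 + 0.39) = 0.46
  Łukasiewicz value = 0.46
Difference: 0.39 − 0.46 = -0.07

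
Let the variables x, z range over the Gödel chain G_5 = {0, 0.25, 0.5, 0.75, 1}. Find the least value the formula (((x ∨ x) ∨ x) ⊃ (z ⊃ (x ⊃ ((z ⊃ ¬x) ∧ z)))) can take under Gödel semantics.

The minimum is attained at x = 0.25, z = 0.25:
  (x ∨ x) = max(0.25, 0.25) = 0.25
  ((x ∨ x) ∨ x) = max(0.25, 0.25) = 0.25
  ¬x: Gödel ¬ of 0.25 = 0 (operand ≠ 0)
  (z ⊃ ¬x): 0.25 > 0, so result = 0
  ((z ⊃ ¬x) ∧ z) = min(0, 0.25) = 0
  (x ⊃ ((z ⊃ ¬x) ∧ z)): 0.25 > 0, so result = 0
  (z ⊃ (x ⊃ ((z ⊃ ¬x) ∧ z))): 0.25 > 0, so result = 0
  (((x ∨ x) ∨ x) ⊃ (z ⊃ (x ⊃ ((z ⊃ ¬x) ∧ z)))): 0.25 > 0, so result = 0
Checking all 25 assignments confirms none give a value below 0.00.

0.00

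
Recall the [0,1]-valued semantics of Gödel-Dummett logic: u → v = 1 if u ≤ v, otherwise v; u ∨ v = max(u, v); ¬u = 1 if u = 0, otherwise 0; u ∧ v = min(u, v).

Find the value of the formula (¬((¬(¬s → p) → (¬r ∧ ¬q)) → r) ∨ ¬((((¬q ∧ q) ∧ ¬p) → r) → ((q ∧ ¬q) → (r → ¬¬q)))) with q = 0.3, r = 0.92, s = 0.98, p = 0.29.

¬s: Gödel ¬ of 0.98 = 0 (operand ≠ 0)
(¬s → p): 0 ≤ 0.29, so result = 1
¬(¬s → p): Gödel ¬ of 1 = 0 (operand ≠ 0)
¬r: Gödel ¬ of 0.92 = 0 (operand ≠ 0)
¬q: Gödel ¬ of 0.3 = 0 (operand ≠ 0)
(¬r ∧ ¬q) = min(0, 0) = 0
(¬(¬s → p) → (¬r ∧ ¬q)): 0 ≤ 0, so result = 1
((¬(¬s → p) → (¬r ∧ ¬q)) → r): 1 > 0.92, so result = 0.92
¬((¬(¬s → p) → (¬r ∧ ¬q)) → r): Gödel ¬ of 0.92 = 0 (operand ≠ 0)
¬q: Gödel ¬ of 0.3 = 0 (operand ≠ 0)
(¬q ∧ q) = min(0, 0.3) = 0
¬p: Gödel ¬ of 0.29 = 0 (operand ≠ 0)
((¬q ∧ q) ∧ ¬p) = min(0, 0) = 0
(((¬q ∧ q) ∧ ¬p) → r): 0 ≤ 0.92, so result = 1
¬q: Gödel ¬ of 0.3 = 0 (operand ≠ 0)
(q ∧ ¬q) = min(0.3, 0) = 0
¬q: Gödel ¬ of 0.3 = 0 (operand ≠ 0)
¬¬q: Gödel ¬ of 0 = 1 (operand is 0)
(r → ¬¬q): 0.92 ≤ 1, so result = 1
((q ∧ ¬q) → (r → ¬¬q)): 0 ≤ 1, so result = 1
((((¬q ∧ q) ∧ ¬p) → r) → ((q ∧ ¬q) → (r → ¬¬q))): 1 ≤ 1, so result = 1
¬((((¬q ∧ q) ∧ ¬p) → r) → ((q ∧ ¬q) → (r → ¬¬q))): Gödel ¬ of 1 = 0 (operand ≠ 0)
(¬((¬(¬s → p) → (¬r ∧ ¬q)) → r) ∨ ¬((((¬q ∧ q) ∧ ¬p) → r) → ((q ∧ ¬q) → (r → ¬¬q)))) = max(0, 0) = 0

0.00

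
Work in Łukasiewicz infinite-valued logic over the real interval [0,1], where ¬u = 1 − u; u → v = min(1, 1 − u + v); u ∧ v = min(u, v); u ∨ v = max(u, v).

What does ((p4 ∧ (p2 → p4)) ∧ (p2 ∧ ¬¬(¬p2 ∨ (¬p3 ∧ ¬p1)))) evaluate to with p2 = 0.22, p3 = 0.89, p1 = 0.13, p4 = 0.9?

(p2 → p4): min(1, 1 − 0.22 + 0.9) = 1
(p4 ∧ (p2 → p4)) = min(0.9, 1) = 0.9
¬p2: Łukasiewicz ¬ gives 1 − 0.22 = 0.78
¬p3: Łukasiewicz ¬ gives 1 − 0.89 = 0.11
¬p1: Łukasiewicz ¬ gives 1 − 0.13 = 0.87
(¬p3 ∧ ¬p1) = min(0.11, 0.87) = 0.11
(¬p2 ∨ (¬p3 ∧ ¬p1)) = max(0.78, 0.11) = 0.78
¬(¬p2 ∨ (¬p3 ∧ ¬p1)): Łukasiewicz ¬ gives 1 − 0.78 = 0.22
¬¬(¬p2 ∨ (¬p3 ∧ ¬p1)): Łukasiewicz ¬ gives 1 − 0.22 = 0.78
(p2 ∧ ¬¬(¬p2 ∨ (¬p3 ∧ ¬p1))) = min(0.22, 0.78) = 0.22
((p4 ∧ (p2 → p4)) ∧ (p2 ∧ ¬¬(¬p2 ∨ (¬p3 ∧ ¬p1)))) = min(0.9, 0.22) = 0.22

0.22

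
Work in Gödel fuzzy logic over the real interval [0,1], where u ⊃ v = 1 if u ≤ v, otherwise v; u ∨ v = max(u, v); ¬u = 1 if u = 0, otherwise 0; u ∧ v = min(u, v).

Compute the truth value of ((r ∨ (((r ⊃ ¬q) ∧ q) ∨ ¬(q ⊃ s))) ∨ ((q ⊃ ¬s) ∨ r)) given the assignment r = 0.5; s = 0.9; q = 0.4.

¬q: Gödel ¬ of 0.4 = 0 (operand ≠ 0)
(r ⊃ ¬q): 0.5 > 0, so result = 0
((r ⊃ ¬q) ∧ q) = min(0, 0.4) = 0
(q ⊃ s): 0.4 ≤ 0.9, so result = 1
¬(q ⊃ s): Gödel ¬ of 1 = 0 (operand ≠ 0)
(((r ⊃ ¬q) ∧ q) ∨ ¬(q ⊃ s)) = max(0, 0) = 0
(r ∨ (((r ⊃ ¬q) ∧ q) ∨ ¬(q ⊃ s))) = max(0.5, 0) = 0.5
¬s: Gödel ¬ of 0.9 = 0 (operand ≠ 0)
(q ⊃ ¬s): 0.4 > 0, so result = 0
((q ⊃ ¬s) ∨ r) = max(0, 0.5) = 0.5
((r ∨ (((r ⊃ ¬q) ∧ q) ∨ ¬(q ⊃ s))) ∨ ((q ⊃ ¬s) ∨ r)) = max(0.5, 0.5) = 0.5

0.50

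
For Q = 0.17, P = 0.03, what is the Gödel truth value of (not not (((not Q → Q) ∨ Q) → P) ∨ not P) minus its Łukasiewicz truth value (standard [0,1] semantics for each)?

Gödel evaluation:
  not Q: Gödel ¬ of 0.17 = 0 (operand ≠ 0)
  (not Q → Q): 0 ≤ 0.17, so result = 1
  ((not Q → Q) ∨ Q) = max(1, 0.17) = 1
  (((not Q → Q) ∨ Q) → P): 1 > 0.03, so result = 0.03
  not (((not Q → Q) ∨ Q) → P): Gödel ¬ of 0.03 = 0 (operand ≠ 0)
  not not (((not Q → Q) ∨ Q) → P): Gödel ¬ of 0 = 1 (operand is 0)
  not P: Gödel ¬ of 0.03 = 0 (operand ≠ 0)
  (not not (((not Q → Q) ∨ Q) → P) ∨ not P) = max(1, 0) = 1
  Gödel value = 1
Łukasiewicz evaluation:
  not Q: Łukasiewicz ¬ gives 1 − 0.17 = 0.83
  (not Q → Q): min(1, 1 − 0.83 + 0.17) = 0.34
  ((not Q → Q) ∨ Q) = max(0.34, 0.17) = 0.34
  (((not Q → Q) ∨ Q) → P): min(1, 1 − 0.34 + 0.03) = 0.69
  not (((not Q → Q) ∨ Q) → P): Łukasiewicz ¬ gives 1 − 0.69 = 0.31
  not not (((not Q → Q) ∨ Q) → P): Łukasiewicz ¬ gives 1 − 0.31 = 0.69
  not P: Łukasiewicz ¬ gives 1 − 0.03 = 0.97
  (not not (((not Q → Q) ∨ Q) → P) ∨ not P) = max(0.69, 0.97) = 0.97
  Łukasiewicz value = 0.97
Difference: 1 − 0.97 = 0.03

0.03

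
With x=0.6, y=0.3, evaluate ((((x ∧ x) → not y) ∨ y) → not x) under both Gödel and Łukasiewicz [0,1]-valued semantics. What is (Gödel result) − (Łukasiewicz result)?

Gödel evaluation:
  (x ∧ x) = min(0.6, 0.6) = 0.6
  not y: Gödel ¬ of 0.3 = 0 (operand ≠ 0)
  ((x ∧ x) → not y): 0.6 > 0, so result = 0
  (((x ∧ x) → not y) ∨ y) = max(0, 0.3) = 0.3
  not x: Gödel ¬ of 0.6 = 0 (operand ≠ 0)
  ((((x ∧ x) → not y) ∨ y) → not x): 0.3 > 0, so result = 0
  Gödel value = 0
Łukasiewicz evaluation:
  (x ∧ x) = min(0.6, 0.6) = 0.6
  not y: Łukasiewicz ¬ gives 1 − 0.3 = 0.7
  ((x ∧ x) → not y): min(1, 1 − 0.6 + 0.7) = 1
  (((x ∧ x) → not y) ∨ y) = max(1, 0.3) = 1
  not x: Łukasiewicz ¬ gives 1 − 0.6 = 0.4
  ((((x ∧ x) → not y) ∨ y) → not x): min(1, 1 − 1 + 0.4) = 0.4
  Łukasiewicz value = 0.4
Difference: 0 − 0.4 = -0.40

-0.40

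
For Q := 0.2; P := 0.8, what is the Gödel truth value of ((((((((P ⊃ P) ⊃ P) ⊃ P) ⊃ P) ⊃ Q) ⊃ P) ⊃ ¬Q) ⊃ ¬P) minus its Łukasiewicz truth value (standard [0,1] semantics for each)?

0.60

Gödel evaluation:
  (P ⊃ P): 0.8 ≤ 0.8, so result = 1
  ((P ⊃ P) ⊃ P): 1 > 0.8, so result = 0.8
  (((P ⊃ P) ⊃ P) ⊃ P): 0.8 ≤ 0.8, so result = 1
  ((((P ⊃ P) ⊃ P) ⊃ P) ⊃ P): 1 > 0.8, so result = 0.8
  (((((P ⊃ P) ⊃ P) ⊃ P) ⊃ P) ⊃ Q): 0.8 > 0.2, so result = 0.2
  ((((((P ⊃ P) ⊃ P) ⊃ P) ⊃ P) ⊃ Q) ⊃ P): 0.2 ≤ 0.8, so result = 1
  ¬Q: Gödel ¬ of 0.2 = 0 (operand ≠ 0)
  (((((((P ⊃ P) ⊃ P) ⊃ P) ⊃ P) ⊃ Q) ⊃ P) ⊃ ¬Q): 1 > 0, so result = 0
  ¬P: Gödel ¬ of 0.8 = 0 (operand ≠ 0)
  ((((((((P ⊃ P) ⊃ P) ⊃ P) ⊃ P) ⊃ Q) ⊃ P) ⊃ ¬Q) ⊃ ¬P): 0 ≤ 0, so result = 1
  Gödel value = 1
Łukasiewicz evaluation:
  (P ⊃ P): min(1, 1 − 0.8 + 0.8) = 1
  ((P ⊃ P) ⊃ P): min(1, 1 − 1 + 0.8) = 0.8
  (((P ⊃ P) ⊃ P) ⊃ P): min(1, 1 − 0.8 + 0.8) = 1
  ((((P ⊃ P) ⊃ P) ⊃ P) ⊃ P): min(1, 1 − 1 + 0.8) = 0.8
  (((((P ⊃ P) ⊃ P) ⊃ P) ⊃ P) ⊃ Q): min(1, 1 − 0.8 + 0.2) = 0.4
  ((((((P ⊃ P) ⊃ P) ⊃ P) ⊃ P) ⊃ Q) ⊃ P): min(1, 1 − 0.4 + 0.8) = 1
  ¬Q: Łukasiewicz ¬ gives 1 − 0.2 = 0.8
  (((((((P ⊃ P) ⊃ P) ⊃ P) ⊃ P) ⊃ Q) ⊃ P) ⊃ ¬Q): min(1, 1 − 1 + 0.8) = 0.8
  ¬P: Łukasiewicz ¬ gives 1 − 0.8 = 0.2
  ((((((((P ⊃ P) ⊃ P) ⊃ P) ⊃ P) ⊃ Q) ⊃ P) ⊃ ¬Q) ⊃ ¬P): min(1, 1 − 0.8 + 0.2) = 0.4
  Łukasiewicz value = 0.4
Difference: 1 − 0.4 = 0.60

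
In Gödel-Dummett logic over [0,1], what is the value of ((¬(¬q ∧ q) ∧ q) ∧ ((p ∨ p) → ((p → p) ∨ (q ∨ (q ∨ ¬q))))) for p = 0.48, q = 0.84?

¬q: Gödel ¬ of 0.84 = 0 (operand ≠ 0)
(¬q ∧ q) = min(0, 0.84) = 0
¬(¬q ∧ q): Gödel ¬ of 0 = 1 (operand is 0)
(¬(¬q ∧ q) ∧ q) = min(1, 0.84) = 0.84
(p ∨ p) = max(0.48, 0.48) = 0.48
(p → p): 0.48 ≤ 0.48, so result = 1
¬q: Gödel ¬ of 0.84 = 0 (operand ≠ 0)
(q ∨ ¬q) = max(0.84, 0) = 0.84
(q ∨ (q ∨ ¬q)) = max(0.84, 0.84) = 0.84
((p → p) ∨ (q ∨ (q ∨ ¬q))) = max(1, 0.84) = 1
((p ∨ p) → ((p → p) ∨ (q ∨ (q ∨ ¬q)))): 0.48 ≤ 1, so result = 1
((¬(¬q ∧ q) ∧ q) ∧ ((p ∨ p) → ((p → p) ∨ (q ∨ (q ∨ ¬q))))) = min(0.84, 1) = 0.84

0.84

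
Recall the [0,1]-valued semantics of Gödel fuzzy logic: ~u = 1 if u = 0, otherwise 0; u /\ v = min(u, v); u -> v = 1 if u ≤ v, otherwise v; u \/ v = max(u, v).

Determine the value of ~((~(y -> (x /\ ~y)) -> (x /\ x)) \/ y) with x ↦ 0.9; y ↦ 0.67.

0.00

~y: Gödel ¬ of 0.67 = 0 (operand ≠ 0)
(x /\ ~y) = min(0.9, 0) = 0
(y -> (x /\ ~y)): 0.67 > 0, so result = 0
~(y -> (x /\ ~y)): Gödel ¬ of 0 = 1 (operand is 0)
(x /\ x) = min(0.9, 0.9) = 0.9
(~(y -> (x /\ ~y)) -> (x /\ x)): 1 > 0.9, so result = 0.9
((~(y -> (x /\ ~y)) -> (x /\ x)) \/ y) = max(0.9, 0.67) = 0.9
~((~(y -> (x /\ ~y)) -> (x /\ x)) \/ y): Gödel ¬ of 0.9 = 0 (operand ≠ 0)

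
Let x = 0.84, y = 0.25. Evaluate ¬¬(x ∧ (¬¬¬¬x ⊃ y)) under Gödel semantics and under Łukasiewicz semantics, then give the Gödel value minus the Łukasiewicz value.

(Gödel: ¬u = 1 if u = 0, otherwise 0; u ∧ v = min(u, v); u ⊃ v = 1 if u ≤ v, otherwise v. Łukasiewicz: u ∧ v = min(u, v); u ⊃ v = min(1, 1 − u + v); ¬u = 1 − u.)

Gödel evaluation:
  ¬x: Gödel ¬ of 0.84 = 0 (operand ≠ 0)
  ¬¬x: Gödel ¬ of 0 = 1 (operand is 0)
  ¬¬¬x: Gödel ¬ of 1 = 0 (operand ≠ 0)
  ¬¬¬¬x: Gödel ¬ of 0 = 1 (operand is 0)
  (¬¬¬¬x ⊃ y): 1 > 0.25, so result = 0.25
  (x ∧ (¬¬¬¬x ⊃ y)) = min(0.84, 0.25) = 0.25
  ¬(x ∧ (¬¬¬¬x ⊃ y)): Gödel ¬ of 0.25 = 0 (operand ≠ 0)
  ¬¬(x ∧ (¬¬¬¬x ⊃ y)): Gödel ¬ of 0 = 1 (operand is 0)
  Gödel value = 1
Łukasiewicz evaluation:
  ¬x: Łukasiewicz ¬ gives 1 − 0.84 = 0.16
  ¬¬x: Łukasiewicz ¬ gives 1 − 0.16 = 0.84
  ¬¬¬x: Łukasiewicz ¬ gives 1 − 0.84 = 0.16
  ¬¬¬¬x: Łukasiewicz ¬ gives 1 − 0.16 = 0.84
  (¬¬¬¬x ⊃ y): min(1, 1 − 0.84 + 0.25) = 0.41
  (x ∧ (¬¬¬¬x ⊃ y)) = min(0.84, 0.41) = 0.41
  ¬(x ∧ (¬¬¬¬x ⊃ y)): Łukasiewicz ¬ gives 1 − 0.41 = 0.59
  ¬¬(x ∧ (¬¬¬¬x ⊃ y)): Łukasiewicz ¬ gives 1 − 0.59 = 0.41
  Łukasiewicz value = 0.41
Difference: 1 − 0.41 = 0.59

0.59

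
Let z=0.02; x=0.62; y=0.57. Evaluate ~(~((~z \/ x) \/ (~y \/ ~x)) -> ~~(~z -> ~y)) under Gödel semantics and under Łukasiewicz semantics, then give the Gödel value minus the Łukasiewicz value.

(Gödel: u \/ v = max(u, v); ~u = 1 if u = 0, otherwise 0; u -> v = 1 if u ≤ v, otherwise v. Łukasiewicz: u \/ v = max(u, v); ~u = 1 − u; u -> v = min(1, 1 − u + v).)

0.00

Gödel evaluation:
  ~z: Gödel ¬ of 0.02 = 0 (operand ≠ 0)
  (~z \/ x) = max(0, 0.62) = 0.62
  ~y: Gödel ¬ of 0.57 = 0 (operand ≠ 0)
  ~x: Gödel ¬ of 0.62 = 0 (operand ≠ 0)
  (~y \/ ~x) = max(0, 0) = 0
  ((~z \/ x) \/ (~y \/ ~x)) = max(0.62, 0) = 0.62
  ~((~z \/ x) \/ (~y \/ ~x)): Gödel ¬ of 0.62 = 0 (operand ≠ 0)
  ~z: Gödel ¬ of 0.02 = 0 (operand ≠ 0)
  ~y: Gödel ¬ of 0.57 = 0 (operand ≠ 0)
  (~z -> ~y): 0 ≤ 0, so result = 1
  ~(~z -> ~y): Gödel ¬ of 1 = 0 (operand ≠ 0)
  ~~(~z -> ~y): Gödel ¬ of 0 = 1 (operand is 0)
  (~((~z \/ x) \/ (~y \/ ~x)) -> ~~(~z -> ~y)): 0 ≤ 1, so result = 1
  ~(~((~z \/ x) \/ (~y \/ ~x)) -> ~~(~z -> ~y)): Gödel ¬ of 1 = 0 (operand ≠ 0)
  Gödel value = 0
Łukasiewicz evaluation:
  ~z: Łukasiewicz ¬ gives 1 − 0.02 = 0.98
  (~z \/ x) = max(0.98, 0.62) = 0.98
  ~y: Łukasiewicz ¬ gives 1 − 0.57 = 0.43
  ~x: Łukasiewicz ¬ gives 1 − 0.62 = 0.38
  (~y \/ ~x) = max(0.43, 0.38) = 0.43
  ((~z \/ x) \/ (~y \/ ~x)) = max(0.98, 0.43) = 0.98
  ~((~z \/ x) \/ (~y \/ ~x)): Łukasiewicz ¬ gives 1 − 0.98 = 0.02
  ~z: Łukasiewicz ¬ gives 1 − 0.02 = 0.98
  ~y: Łukasiewicz ¬ gives 1 − 0.57 = 0.43
  (~z -> ~y): min(1, 1 − 0.98 + 0.43) = 0.45
  ~(~z -> ~y): Łukasiewicz ¬ gives 1 − 0.45 = 0.55
  ~~(~z -> ~y): Łukasiewicz ¬ gives 1 − 0.55 = 0.45
  (~((~z \/ x) \/ (~y \/ ~x)) -> ~~(~z -> ~y)): min(1, 1 − 0.02 + 0.45) = 1
  ~(~((~z \/ x) \/ (~y \/ ~x)) -> ~~(~z -> ~y)): Łukasiewicz ¬ gives 1 − 1 = 0
  Łukasiewicz value = 0
Difference: 0 − 0 = 0.00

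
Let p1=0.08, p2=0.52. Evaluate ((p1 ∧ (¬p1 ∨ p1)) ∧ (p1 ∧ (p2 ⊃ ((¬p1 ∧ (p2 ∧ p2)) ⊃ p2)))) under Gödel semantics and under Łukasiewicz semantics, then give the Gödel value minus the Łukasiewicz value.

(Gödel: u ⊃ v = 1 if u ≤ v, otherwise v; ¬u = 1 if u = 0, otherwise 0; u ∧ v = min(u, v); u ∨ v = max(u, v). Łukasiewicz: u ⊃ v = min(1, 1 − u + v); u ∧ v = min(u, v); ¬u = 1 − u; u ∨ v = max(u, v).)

0.00

Gödel evaluation:
  ¬p1: Gödel ¬ of 0.08 = 0 (operand ≠ 0)
  (¬p1 ∨ p1) = max(0, 0.08) = 0.08
  (p1 ∧ (¬p1 ∨ p1)) = min(0.08, 0.08) = 0.08
  ¬p1: Gödel ¬ of 0.08 = 0 (operand ≠ 0)
  (p2 ∧ p2) = min(0.52, 0.52) = 0.52
  (¬p1 ∧ (p2 ∧ p2)) = min(0, 0.52) = 0
  ((¬p1 ∧ (p2 ∧ p2)) ⊃ p2): 0 ≤ 0.52, so result = 1
  (p2 ⊃ ((¬p1 ∧ (p2 ∧ p2)) ⊃ p2)): 0.52 ≤ 1, so result = 1
  (p1 ∧ (p2 ⊃ ((¬p1 ∧ (p2 ∧ p2)) ⊃ p2))) = min(0.08, 1) = 0.08
  ((p1 ∧ (¬p1 ∨ p1)) ∧ (p1 ∧ (p2 ⊃ ((¬p1 ∧ (p2 ∧ p2)) ⊃ p2)))) = min(0.08, 0.08) = 0.08
  Gödel value = 0.08
Łukasiewicz evaluation:
  ¬p1: Łukasiewicz ¬ gives 1 − 0.08 = 0.92
  (¬p1 ∨ p1) = max(0.92, 0.08) = 0.92
  (p1 ∧ (¬p1 ∨ p1)) = min(0.08, 0.92) = 0.08
  ¬p1: Łukasiewicz ¬ gives 1 − 0.08 = 0.92
  (p2 ∧ p2) = min(0.52, 0.52) = 0.52
  (¬p1 ∧ (p2 ∧ p2)) = min(0.92, 0.52) = 0.52
  ((¬p1 ∧ (p2 ∧ p2)) ⊃ p2): min(1, 1 − 0.52 + 0.52) = 1
  (p2 ⊃ ((¬p1 ∧ (p2 ∧ p2)) ⊃ p2)): min(1, 1 − 0.52 + 1) = 1
  (p1 ∧ (p2 ⊃ ((¬p1 ∧ (p2 ∧ p2)) ⊃ p2))) = min(0.08, 1) = 0.08
  ((p1 ∧ (¬p1 ∨ p1)) ∧ (p1 ∧ (p2 ⊃ ((¬p1 ∧ (p2 ∧ p2)) ⊃ p2)))) = min(0.08, 0.08) = 0.08
  Łukasiewicz value = 0.08
Difference: 0.08 − 0.08 = 0.00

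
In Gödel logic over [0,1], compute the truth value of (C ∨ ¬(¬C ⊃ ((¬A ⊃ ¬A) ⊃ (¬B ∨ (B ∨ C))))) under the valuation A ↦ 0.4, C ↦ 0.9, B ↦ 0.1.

0.90

¬C: Gödel ¬ of 0.9 = 0 (operand ≠ 0)
¬A: Gödel ¬ of 0.4 = 0 (operand ≠ 0)
¬A: Gödel ¬ of 0.4 = 0 (operand ≠ 0)
(¬A ⊃ ¬A): 0 ≤ 0, so result = 1
¬B: Gödel ¬ of 0.1 = 0 (operand ≠ 0)
(B ∨ C) = max(0.1, 0.9) = 0.9
(¬B ∨ (B ∨ C)) = max(0, 0.9) = 0.9
((¬A ⊃ ¬A) ⊃ (¬B ∨ (B ∨ C))): 1 > 0.9, so result = 0.9
(¬C ⊃ ((¬A ⊃ ¬A) ⊃ (¬B ∨ (B ∨ C)))): 0 ≤ 0.9, so result = 1
¬(¬C ⊃ ((¬A ⊃ ¬A) ⊃ (¬B ∨ (B ∨ C)))): Gödel ¬ of 1 = 0 (operand ≠ 0)
(C ∨ ¬(¬C ⊃ ((¬A ⊃ ¬A) ⊃ (¬B ∨ (B ∨ C))))) = max(0.9, 0) = 0.9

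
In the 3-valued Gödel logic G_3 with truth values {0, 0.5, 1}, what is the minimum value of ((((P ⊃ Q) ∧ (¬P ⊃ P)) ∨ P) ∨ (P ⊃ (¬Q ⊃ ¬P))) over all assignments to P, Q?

The minimum is attained at P = 0.5, Q = 0:
  (P ⊃ Q): 0.5 > 0, so result = 0
  ¬P: Gödel ¬ of 0.5 = 0 (operand ≠ 0)
  (¬P ⊃ P): 0 ≤ 0.5, so result = 1
  ((P ⊃ Q) ∧ (¬P ⊃ P)) = min(0, 1) = 0
  (((P ⊃ Q) ∧ (¬P ⊃ P)) ∨ P) = max(0, 0.5) = 0.5
  ¬Q: Gödel ¬ of 0 = 1 (operand is 0)
  ¬P: Gödel ¬ of 0.5 = 0 (operand ≠ 0)
  (¬Q ⊃ ¬P): 1 > 0, so result = 0
  (P ⊃ (¬Q ⊃ ¬P)): 0.5 > 0, so result = 0
  ((((P ⊃ Q) ∧ (¬P ⊃ P)) ∨ P) ∨ (P ⊃ (¬Q ⊃ ¬P))) = max(0.5, 0) = 0.5
Checking all 9 assignments confirms none give a value below 0.50.

0.50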